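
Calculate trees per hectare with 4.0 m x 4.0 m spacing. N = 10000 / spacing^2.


N = 10000 / 4.0^2 = 10000 / 16 = 625.000 ≈ 625 trees/ha

625 trees/ha


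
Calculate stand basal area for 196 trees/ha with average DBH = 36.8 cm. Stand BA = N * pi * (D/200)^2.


(D/200)^2 = (36.8/200)^2 = 0.184^2 = 0.033856
Individual BA = 3.141593 * 0.033856 = 0.106362 m^2
Stand BA = 196 * 0.106362 = 20.8470 ≈ 20.85 m^2/ha

20.85 m^2/ha


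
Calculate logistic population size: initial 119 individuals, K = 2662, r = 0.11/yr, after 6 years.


(K - N0)/N0 = (2662 - 119)/119 = 2543/119 = 21.3697
r*t = 0.11 * 6 = 0.66; exp(-0.66) = 0.516851
21.3697 * 0.516851 = 11.0450
1 + 11.0450 = 12.0450
N = 2662 / 12.0450 = 221.005 ≈ 221

221


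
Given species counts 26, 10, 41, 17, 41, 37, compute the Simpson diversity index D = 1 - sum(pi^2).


Total N = 26 + 10 + 41 + 17 + 41 + 37 = 172
Per-species terms:
  p = 26/172 = 0.151163; p^2 = 0.151163^2 = 0.022850
  p = 10/172 = 0.058140; p^2 = 0.058140^2 = 0.003380
  p = 41/172 = 0.238372; p^2 = 0.238372^2 = 0.056821
  p = 17/172 = 0.098837; p^2 = 0.098837^2 = 0.009769
  p = 41/172 = 0.238372; p^2 = 0.238372^2 = 0.056821
  p = 37/172 = 0.215116; p^2 = 0.215116^2 = 0.046275
sum(p^2) = 0.022850 + 0.003380 + 0.056821 + 0.009769 + 0.056821 + 0.046275 = 0.195916
D = 1 - 0.195916 = 0.804084 ≈ 0.8041

0.8041


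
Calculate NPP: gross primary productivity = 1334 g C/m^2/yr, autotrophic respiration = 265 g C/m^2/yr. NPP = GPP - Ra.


NPP = GPP - Ra = 1334 - 265 = 1069 g C/m^2/yr

1069 g C/m^2/yr


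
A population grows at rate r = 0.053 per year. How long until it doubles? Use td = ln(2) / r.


td = ln(2) / 0.053 = 0.693147 / 0.053 = 13.0782 ≈ 13.1 years

13.1 years


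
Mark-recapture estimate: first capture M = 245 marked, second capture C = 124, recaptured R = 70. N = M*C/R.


N = M * C / R = 245 * 124 / 70 = 30380 / 70 = 434

434 individuals


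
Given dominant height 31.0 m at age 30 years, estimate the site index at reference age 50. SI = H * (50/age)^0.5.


50/30 = 1.66667
(1.66667)^0.5 = 1.29100
SI = 31.0 * 1.29100 = 40.0210 ≈ 40.0 m

40.0 m


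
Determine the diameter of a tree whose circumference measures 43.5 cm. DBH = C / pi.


DBH = C / pi = 43.5 / 3.141593 = 13.8465 ≈ 13.85 cm

13.85 cm


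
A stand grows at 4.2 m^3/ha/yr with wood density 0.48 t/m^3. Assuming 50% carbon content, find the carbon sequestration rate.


C = 4.2 * 0.48 * 0.5 = 1.008 ≈ 1.01 t C/ha/yr

1.01 t C/ha/yr


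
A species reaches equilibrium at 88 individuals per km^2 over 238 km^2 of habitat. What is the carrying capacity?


K = 88 * 238 = 20944 individuals

20944 individuals


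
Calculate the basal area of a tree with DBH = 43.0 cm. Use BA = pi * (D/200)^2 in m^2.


D/200 = 43.0/200 = 0.215 m
(D/200)^2 = 0.215^2 = 0.046225
BA = 3.141593 * 0.046225 = 0.145220 ≈ 0.1452 m^2

0.1452 m^2


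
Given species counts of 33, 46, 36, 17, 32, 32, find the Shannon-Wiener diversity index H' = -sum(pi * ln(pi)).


Total N = 33 + 46 + 36 + 17 + 32 + 32 = 196
Per-species terms:
  p = 33/196 = 0.168367; ln(p) = -1.781609; p*ln(p) = 0.168367 * (-1.781609) = -0.299964
  p = 46/196 = 0.234694; ln(p) = -1.449473; p*ln(p) = 0.234694 * (-1.449473) = -0.340183
  p = 36/196 = 0.183673; ln(p) = -1.694598; p*ln(p) = 0.183673 * (-1.694598) = -0.311252
  p = 17/196 = 0.086735; ln(p) = -2.444898; p*ln(p) = 0.086735 * (-2.444898) = -0.212058
  p = 32/196 = 0.163265; ln(p) = -1.812381; p*ln(p) = 0.163265 * (-1.812381) = -0.295898
  p = 32/196 = 0.163265; ln(p) = -1.812381; p*ln(p) = 0.163265 * (-1.812381) = -0.295898
sum(p*ln(p)) = (-0.299964) + (-0.340183) + (-0.311252) + (-0.212058) + (-0.295898) + (-0.295898) = -1.755253
H' = -(-1.755253) = 1.755253 ≈ 1.7553

1.7553


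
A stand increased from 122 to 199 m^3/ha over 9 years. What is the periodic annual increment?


PAI = (V2 - V1) / period = (199 - 122) / 9 = 77 / 9 = 8.5556 ≈ 8.56 m^3/ha/yr

8.56 m^3/ha/yr


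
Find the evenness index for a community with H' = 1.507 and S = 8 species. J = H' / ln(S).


ln(8) = 2.07944
J = H' / ln(S) = 1.507 / 2.07944 = 0.724714 ≈ 0.7247

0.7247


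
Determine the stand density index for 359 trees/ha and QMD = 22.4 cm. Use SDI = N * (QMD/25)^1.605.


QMD/25 = 22.4/25 = 0.896
(0.896)^1.605 = exp(1.605 * ln(0.896)) = exp(1.605 * (-0.109815)) = exp(-0.176253) = 0.838406
SDI = 359 * 0.838406 = 300.988 ≈ 301

301


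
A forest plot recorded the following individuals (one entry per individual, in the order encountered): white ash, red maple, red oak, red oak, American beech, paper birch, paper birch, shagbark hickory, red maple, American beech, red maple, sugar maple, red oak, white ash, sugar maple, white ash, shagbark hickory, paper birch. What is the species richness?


Total individuals logged = 18
Distinct species (count of individuals): white ash (3), red maple (3), red oak (3), American beech (2), paper birch (3), shagbark hickory (2), sugar maple (2)
Species richness = number of distinct species = 7

7


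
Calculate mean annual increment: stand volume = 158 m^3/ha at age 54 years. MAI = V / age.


MAI = 158 / 54 = 2.9259 ≈ 2.93 m^3/ha/yr

2.93 m^3/ha/yr


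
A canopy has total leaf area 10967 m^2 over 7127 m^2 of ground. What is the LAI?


LAI = 10967 / 7127 = 1.5388 ≈ 1.54

1.54


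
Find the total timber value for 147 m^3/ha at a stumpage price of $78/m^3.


Value = 147 * 78 = $11466/ha

$11466/ha


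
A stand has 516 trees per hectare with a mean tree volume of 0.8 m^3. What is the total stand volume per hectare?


V_stand = 516 * 0.8 = 412.8 m^3/ha

412.8 m^3/ha


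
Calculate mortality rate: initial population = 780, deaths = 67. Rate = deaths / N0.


Mortality rate = 67 / 780 = 0.085897 ≈ 0.0859

0.0859


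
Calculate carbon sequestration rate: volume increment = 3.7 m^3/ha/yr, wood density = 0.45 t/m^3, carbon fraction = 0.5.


C = 3.7 * 0.45 * 0.5 = 0.8325 ≈ 0.83 t C/ha/yr

0.83 t C/ha/yr


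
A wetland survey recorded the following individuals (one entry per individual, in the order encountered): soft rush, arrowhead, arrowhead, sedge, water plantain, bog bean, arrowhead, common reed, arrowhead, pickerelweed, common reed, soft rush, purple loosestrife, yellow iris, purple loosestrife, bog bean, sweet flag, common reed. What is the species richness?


Total individuals logged = 18
Distinct species (count of individuals): soft rush (2), arrowhead (4), sedge (1), water plantain (1), bog bean (2), common reed (3), pickerelweed (1), purple loosestrife (2), yellow iris (1), sweet flag (1)
Species richness = number of distinct species = 10

10


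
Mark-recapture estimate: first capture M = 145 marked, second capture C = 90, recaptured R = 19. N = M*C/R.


N = M * C / R = 145 * 90 / 19 = 13050 / 19 = 686.84 ≈ 687

687 individuals


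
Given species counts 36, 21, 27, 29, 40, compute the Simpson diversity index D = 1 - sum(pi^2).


Total N = 36 + 21 + 27 + 29 + 40 = 153
Per-species terms:
  p = 36/153 = 0.235294; p^2 = 0.235294^2 = 0.055363
  p = 21/153 = 0.137255; p^2 = 0.137255^2 = 0.018839
  p = 27/153 = 0.176471; p^2 = 0.176471^2 = 0.031142
  p = 29/153 = 0.189542; p^2 = 0.189542^2 = 0.035926
  p = 40/153 = 0.261438; p^2 = 0.261438^2 = 0.068350
sum(p^2) = 0.055363 + 0.018839 + 0.031142 + 0.035926 + 0.068350 = 0.209620
D = 1 - 0.209620 = 0.790380 ≈ 0.7904

0.7904


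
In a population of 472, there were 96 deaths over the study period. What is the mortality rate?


Mortality rate = 96 / 472 = 0.203390 ≈ 0.2034

0.2034


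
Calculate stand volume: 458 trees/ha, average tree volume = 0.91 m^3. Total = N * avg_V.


V_stand = 458 * 0.91 = 416.78 ≈ 416.8 m^3/ha

416.8 m^3/ha


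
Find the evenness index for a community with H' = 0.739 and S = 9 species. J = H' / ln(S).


ln(9) = 2.19722
J = H' / ln(S) = 0.739 / 2.19722 = 0.336334 ≈ 0.3363

0.3363


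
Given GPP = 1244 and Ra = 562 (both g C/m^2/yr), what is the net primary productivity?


NPP = GPP - Ra = 1244 - 562 = 682 g C/m^2/yr

682 g C/m^2/yr


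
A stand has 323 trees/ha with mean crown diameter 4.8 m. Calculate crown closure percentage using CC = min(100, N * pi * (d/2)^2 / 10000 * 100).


(d/2)^2 = (4.8/2)^2 = 2.4^2 = 5.76
Crown area = 3.141593 * 5.76 = 18.0956 m^2
N * area / 10000 * 100 = 323 * 18.0956 / 10000 * 100 = 58.4488
CC = min(100, 58.4488) = 58.4488 ≈ 58.4%

58.4%


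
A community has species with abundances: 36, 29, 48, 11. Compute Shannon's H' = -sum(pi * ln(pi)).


Total N = 36 + 29 + 48 + 11 = 124
Per-species terms:
  p = 36/124 = 0.290323; ln(p) = -1.236761; p*ln(p) = 0.290323 * (-1.236761) = -0.359060
  p = 29/124 = 0.233871; ln(p) = -1.452986; p*ln(p) = 0.233871 * (-1.452986) = -0.339811
  p = 48/124 = 0.387097; ln(p) = -0.949080; p*ln(p) = 0.387097 * (-0.949080) = -0.367386
  p = 11/124 = 0.088710; ln(p) = -2.422383; p*ln(p) = 0.088710 * (-2.422383) = -0.214890
sum(p*ln(p)) = (-0.359060) + (-0.339811) + (-0.367386) + (-0.214890) = -1.281147
H' = -(-1.281147) = 1.281147 ≈ 1.2811

1.2811


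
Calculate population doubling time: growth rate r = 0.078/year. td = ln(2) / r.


td = ln(2) / 0.078 = 0.693147 / 0.078 = 8.88650 ≈ 8.9 years

8.9 years


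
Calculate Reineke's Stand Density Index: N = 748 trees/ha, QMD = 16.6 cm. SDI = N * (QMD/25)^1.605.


QMD/25 = 16.6/25 = 0.664
(0.664)^1.605 = exp(1.605 * ln(0.664)) = exp(1.605 * (-0.409473)) = exp(-0.657204) = 0.518298
SDI = 748 * 0.518298 = 387.687 ≈ 388

388


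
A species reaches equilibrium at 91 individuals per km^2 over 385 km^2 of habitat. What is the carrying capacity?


K = 91 * 385 = 35035 individuals

35035 individuals


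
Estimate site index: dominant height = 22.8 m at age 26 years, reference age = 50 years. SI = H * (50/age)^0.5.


50/26 = 1.92308
(1.92308)^0.5 = 1.38675
SI = 22.8 * 1.38675 = 31.6179 ≈ 31.6 m

31.6 m


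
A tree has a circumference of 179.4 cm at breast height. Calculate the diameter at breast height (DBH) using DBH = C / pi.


DBH = C / pi = 179.4 / 3.141593 = 57.1048 ≈ 57.10 cm

57.10 cm


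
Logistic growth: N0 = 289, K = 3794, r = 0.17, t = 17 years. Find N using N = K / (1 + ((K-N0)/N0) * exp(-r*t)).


(K - N0)/N0 = (3794 - 289)/289 = 3505/289 = 12.1280
r*t = 0.17 * 17 = 2.89; exp(-2.89) = 0.0555762
12.1280 * 0.0555762 = 0.674028
1 + 0.674028 = 1.67403
N = 3794 / 1.67403 = 2266.39 ≈ 2266

2266


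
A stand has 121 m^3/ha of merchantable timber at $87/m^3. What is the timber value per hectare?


Value = 121 * 87 = $10527/ha

$10527/ha


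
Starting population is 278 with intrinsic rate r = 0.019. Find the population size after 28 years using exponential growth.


r*t = 0.019 * 28 = 0.532
exp(0.532) = 1.70233
N = 278 * 1.70233 = 473.248 ≈ 473

473


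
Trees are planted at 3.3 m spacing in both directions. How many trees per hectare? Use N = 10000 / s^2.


N = 10000 / 3.3^2 = 10000 / 10.89 = 918.274 ≈ 918 trees/ha

918 trees/ha


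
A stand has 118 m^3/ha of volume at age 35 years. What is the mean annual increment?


MAI = 118 / 35 = 3.3714 ≈ 3.37 m^3/ha/yr

3.37 m^3/ha/yr


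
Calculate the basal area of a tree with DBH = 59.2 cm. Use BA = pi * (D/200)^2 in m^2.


D/200 = 59.2/200 = 0.296 m
(D/200)^2 = 0.296^2 = 0.087616
BA = 3.141593 * 0.087616 = 0.275254 ≈ 0.2753 m^2

0.2753 m^2


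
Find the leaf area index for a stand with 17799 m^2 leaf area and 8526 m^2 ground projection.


LAI = 17799 / 8526 = 2.0876 ≈ 2.09

2.09


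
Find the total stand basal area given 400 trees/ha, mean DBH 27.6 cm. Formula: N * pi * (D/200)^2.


(D/200)^2 = (27.6/200)^2 = 0.138^2 = 0.019044
Individual BA = 3.141593 * 0.019044 = 0.0598285 m^2
Stand BA = 400 * 0.0598285 = 23.9314 ≈ 23.93 m^2/ha

23.93 m^2/ha


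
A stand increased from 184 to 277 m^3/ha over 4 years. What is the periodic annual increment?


PAI = (V2 - V1) / period = (277 - 184) / 4 = 93 / 4 = 23.25 m^3/ha/yr

23.25 m^3/ha/yr


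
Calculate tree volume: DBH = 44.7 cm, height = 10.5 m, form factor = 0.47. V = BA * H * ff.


(D/200)^2 = (44.7/200)^2 = 0.2235^2 = 0.04995225
BA = 3.141593 * 0.04995225 = 0.156930 m^2
V = 0.156930 * 10.5 * 0.47 = 0.774450 ≈ 0.774 m^3

0.774 m^3


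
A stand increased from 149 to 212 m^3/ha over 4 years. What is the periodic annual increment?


PAI = (V2 - V1) / period = (212 - 149) / 4 = 63 / 4 = 15.75 m^3/ha/yr

15.75 m^3/ha/yr


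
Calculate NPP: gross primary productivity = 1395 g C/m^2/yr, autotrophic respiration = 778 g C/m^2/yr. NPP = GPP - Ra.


NPP = GPP - Ra = 1395 - 778 = 617 g C/m^2/yr

617 g C/m^2/yr


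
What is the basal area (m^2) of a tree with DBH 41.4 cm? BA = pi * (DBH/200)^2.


D/200 = 41.4/200 = 0.207 m
(D/200)^2 = 0.207^2 = 0.042849
BA = 3.141593 * 0.042849 = 0.134614 ≈ 0.1346 m^2

0.1346 m^2


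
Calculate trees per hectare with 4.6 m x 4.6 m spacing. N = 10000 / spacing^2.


N = 10000 / 4.6^2 = 10000 / 21.16 = 472.590 ≈ 473 trees/ha

473 trees/ha


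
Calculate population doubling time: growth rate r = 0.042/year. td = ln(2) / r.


td = ln(2) / 0.042 = 0.693147 / 0.042 = 16.5035 ≈ 16.5 years

16.5 years


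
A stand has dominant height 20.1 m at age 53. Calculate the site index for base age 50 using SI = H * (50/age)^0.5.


50/53 = 0.943396
(0.943396)^0.5 = 0.971286
SI = 20.1 * 0.971286 = 19.5228 ≈ 19.5 m

19.5 m


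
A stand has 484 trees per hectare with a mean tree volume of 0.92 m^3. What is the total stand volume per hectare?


V_stand = 484 * 0.92 = 445.28 ≈ 445.3 m^3/ha

445.3 m^3/ha


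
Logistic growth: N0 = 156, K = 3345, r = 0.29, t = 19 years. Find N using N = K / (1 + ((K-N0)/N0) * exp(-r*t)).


(K - N0)/N0 = (3345 - 156)/156 = 3189/156 = 20.4423
r*t = 0.29 * 19 = 5.51; exp(-5.51) = 0.00404611
20.4423 * 0.00404611 = 0.0827118
1 + 0.0827118 = 1.08271
N = 3345 / 1.08271 = 3089.47 ≈ 3089

3089


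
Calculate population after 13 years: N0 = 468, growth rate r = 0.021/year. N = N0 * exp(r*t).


r*t = 0.021 * 13 = 0.273
exp(0.273) = 1.31390
N = 468 * 1.31390 = 614.905 ≈ 615

615


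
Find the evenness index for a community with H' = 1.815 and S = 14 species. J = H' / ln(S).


ln(14) = 2.63906
J = H' / ln(S) = 1.815 / 2.63906 = 0.687745 ≈ 0.6877

0.6877


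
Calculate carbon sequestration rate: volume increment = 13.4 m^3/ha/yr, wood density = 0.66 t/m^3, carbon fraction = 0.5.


C = 13.4 * 0.66 * 0.5 = 4.422 ≈ 4.42 t C/ha/yr

4.42 t C/ha/yr


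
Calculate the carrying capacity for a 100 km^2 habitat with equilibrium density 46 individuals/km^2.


K = 46 * 100 = 4600 individuals

4600 individuals


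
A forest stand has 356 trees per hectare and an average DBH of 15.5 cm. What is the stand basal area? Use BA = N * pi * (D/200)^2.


(D/200)^2 = (15.5/200)^2 = 0.0775^2 = 0.00600625
Individual BA = 3.141593 * 0.00600625 = 0.0188692 m^2
Stand BA = 356 * 0.0188692 = 6.71744 ≈ 6.72 m^2/ha

6.72 m^2/ha


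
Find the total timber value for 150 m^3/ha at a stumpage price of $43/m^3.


Value = 150 * 43 = $6450/ha

$6450/ha


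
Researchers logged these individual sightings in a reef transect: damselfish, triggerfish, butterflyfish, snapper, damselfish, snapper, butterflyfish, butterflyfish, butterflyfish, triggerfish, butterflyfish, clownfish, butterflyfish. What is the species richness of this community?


Total individuals logged = 13
Distinct species (count of individuals): damselfish (2), triggerfish (2), butterflyfish (6), snapper (2), clownfish (1)
Species richness = number of distinct species = 5

5


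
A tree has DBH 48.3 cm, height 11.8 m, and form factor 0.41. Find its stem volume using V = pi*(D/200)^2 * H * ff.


(D/200)^2 = (48.3/200)^2 = 0.2415^2 = 0.05832225
BA = 3.141593 * 0.05832225 = 0.183225 m^2
V = 0.183225 * 11.8 * 0.41 = 0.886443 ≈ 0.886 m^3

0.886 m^3


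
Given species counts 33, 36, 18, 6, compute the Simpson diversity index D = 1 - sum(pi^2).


Total N = 33 + 36 + 18 + 6 = 93
Per-species terms:
  p = 33/93 = 0.354839; p^2 = 0.354839^2 = 0.125911
  p = 36/93 = 0.387097; p^2 = 0.387097^2 = 0.149844
  p = 18/93 = 0.193548; p^2 = 0.193548^2 = 0.037461
  p = 6/93 = 0.064516; p^2 = 0.064516^2 = 0.004162
sum(p^2) = 0.125911 + 0.149844 + 0.037461 + 0.004162 = 0.317378
D = 1 - 0.317378 = 0.682622 ≈ 0.6826

0.6826


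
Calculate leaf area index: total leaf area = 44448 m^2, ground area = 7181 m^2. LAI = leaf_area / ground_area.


LAI = 44448 / 7181 = 6.1897 ≈ 6.19

6.19


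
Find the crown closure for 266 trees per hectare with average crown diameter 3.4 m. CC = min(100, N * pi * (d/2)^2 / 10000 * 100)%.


(d/2)^2 = (3.4/2)^2 = 1.7^2 = 2.89
Crown area = 3.141593 * 2.89 = 9.07920 m^2
N * area / 10000 * 100 = 266 * 9.07920 / 10000 * 100 = 24.1507
CC = min(100, 24.1507) = 24.1507 ≈ 24.2%

24.2%


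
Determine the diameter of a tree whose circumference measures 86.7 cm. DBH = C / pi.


DBH = C / pi = 86.7 / 3.141593 = 27.5975 ≈ 27.60 cm

27.60 cm


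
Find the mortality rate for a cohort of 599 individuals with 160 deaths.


Mortality rate = 160 / 599 = 0.267112 ≈ 0.2671

0.2671


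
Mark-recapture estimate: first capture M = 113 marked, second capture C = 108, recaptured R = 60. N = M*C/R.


N = M * C / R = 113 * 108 / 60 = 12204 / 60 = 203.40 ≈ 203

203 individuals


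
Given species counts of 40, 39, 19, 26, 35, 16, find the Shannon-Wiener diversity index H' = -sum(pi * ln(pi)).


Total N = 40 + 39 + 19 + 26 + 35 + 16 = 175
Per-species terms:
  p = 40/175 = 0.228571; ln(p) = -1.475908; p*ln(p) = 0.228571 * (-1.475908) = -0.337350
  p = 39/175 = 0.222857; ln(p) = -1.501225; p*ln(p) = 0.222857 * (-1.501225) = -0.334558
  p = 19/175 = 0.108571; ln(p) = -2.220351; p*ln(p) = 0.108571 * (-2.220351) = -0.241066
  p = 26/175 = 0.148571; ln(p) = -1.906692; p*ln(p) = 0.148571 * (-1.906692) = -0.283279
  p = 35/175 = 0.200000; ln(p) = -1.609438; p*ln(p) = 0.200000 * (-1.609438) = -0.321888
  p = 16/175 = 0.091429; ln(p) = -2.392193; p*ln(p) = 0.091429 * (-2.392193) = -0.218716
sum(p*ln(p)) = (-0.337350) + (-0.334558) + (-0.241066) + (-0.283279) + (-0.321888) + (-0.218716) = -1.736857
H' = -(-1.736857) = 1.736857 ≈ 1.7369

1.7369


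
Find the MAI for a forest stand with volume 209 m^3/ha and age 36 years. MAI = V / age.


MAI = 209 / 36 = 5.8056 ≈ 5.81 m^3/ha/yr

5.81 m^3/ha/yr


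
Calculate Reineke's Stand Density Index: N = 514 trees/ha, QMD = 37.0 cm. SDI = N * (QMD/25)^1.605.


QMD/25 = 37.0/25 = 1.48
(1.48)^1.605 = exp(1.605 * ln(1.48)) = exp(1.605 * 0.392042) = exp(0.629227) = 1.87616
SDI = 514 * 1.87616 = 964.346 ≈ 964

964


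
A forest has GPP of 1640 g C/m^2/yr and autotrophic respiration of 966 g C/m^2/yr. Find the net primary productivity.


NPP = GPP - Ra = 1640 - 966 = 674 g C/m^2/yr

674 g C/m^2/yr


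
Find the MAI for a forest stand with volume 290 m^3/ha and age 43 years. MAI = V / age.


MAI = 290 / 43 = 6.7442 ≈ 6.74 m^3/ha/yr

6.74 m^3/ha/yr


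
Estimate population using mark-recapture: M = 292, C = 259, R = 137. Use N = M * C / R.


N = M * C / R = 292 * 259 / 137 = 75628 / 137 = 552.03 ≈ 552

552 individuals


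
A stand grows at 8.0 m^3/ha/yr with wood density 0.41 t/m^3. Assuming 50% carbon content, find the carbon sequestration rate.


C = 8.0 * 0.41 * 0.5 = 1.64 t C/ha/yr

1.64 t C/ha/yr


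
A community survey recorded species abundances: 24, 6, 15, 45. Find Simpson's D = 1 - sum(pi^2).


Total N = 24 + 6 + 15 + 45 = 90
Per-species terms:
  p = 24/90 = 0.266667; p^2 = 0.266667^2 = 0.071111
  p = 6/90 = 0.066667; p^2 = 0.066667^2 = 0.004444
  p = 15/90 = 0.166667; p^2 = 0.166667^2 = 0.027778
  p = 45/90 = 0.500000; p^2 = 0.500000^2 = 0.250000
sum(p^2) = 0.071111 + 0.004444 + 0.027778 + 0.250000 = 0.353333
D = 1 - 0.353333 = 0.646667 ≈ 0.6467

0.6467


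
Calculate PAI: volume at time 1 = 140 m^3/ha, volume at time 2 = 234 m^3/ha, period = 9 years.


PAI = (V2 - V1) / period = (234 - 140) / 9 = 94 / 9 = 10.4444 ≈ 10.44 m^3/ha/yr

10.44 m^3/ha/yr


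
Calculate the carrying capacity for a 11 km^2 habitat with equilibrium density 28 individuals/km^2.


K = 28 * 11 = 308 individuals

308 individuals


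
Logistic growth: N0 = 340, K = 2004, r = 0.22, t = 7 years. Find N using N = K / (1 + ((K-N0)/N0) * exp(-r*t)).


(K - N0)/N0 = (2004 - 340)/340 = 1664/340 = 4.89412
r*t = 0.22 * 7 = 1.54; exp(-1.54) = 0.214381
4.89412 * 0.214381 = 1.04921
1 + 1.04921 = 2.04921
N = 2004 / 2.04921 = 977.938 ≈ 978

978


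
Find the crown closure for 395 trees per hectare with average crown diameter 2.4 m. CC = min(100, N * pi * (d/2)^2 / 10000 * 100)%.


(d/2)^2 = (2.4/2)^2 = 1.2^2 = 1.44
Crown area = 3.141593 * 1.44 = 4.52389 m^2
N * area / 10000 * 100 = 395 * 4.52389 / 10000 * 100 = 17.8694
CC = min(100, 17.8694) = 17.8694 ≈ 17.9%

17.9%


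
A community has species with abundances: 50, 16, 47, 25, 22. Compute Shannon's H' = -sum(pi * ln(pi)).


Total N = 50 + 16 + 47 + 25 + 22 = 160
Per-species terms:
  p = 50/160 = 0.312500; ln(p) = -1.163151; p*ln(p) = 0.312500 * (-1.163151) = -0.363485
  p = 16/160 = 0.100000; ln(p) = -2.302585; p*ln(p) = 0.100000 * (-2.302585) = -0.230259
  p = 47/160 = 0.293750; ln(p) = -1.225026; p*ln(p) = 0.293750 * (-1.225026) = -0.359851
  p = 25/160 = 0.156250; ln(p) = -1.856298; p*ln(p) = 0.156250 * (-1.856298) = -0.290047
  p = 22/160 = 0.137500; ln(p) = -1.984131; p*ln(p) = 0.137500 * (-1.984131) = -0.272818
sum(p*ln(p)) = (-0.363485) + (-0.230259) + (-0.359851) + (-0.290047) + (-0.272818) = -1.516460
H' = -(-1.516460) = 1.516460 ≈ 1.5165

1.5165


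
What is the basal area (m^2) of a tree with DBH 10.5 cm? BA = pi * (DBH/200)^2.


D/200 = 10.5/200 = 0.0525 m
(D/200)^2 = 0.0525^2 = 0.00275625
BA = 3.141593 * 0.00275625 = 0.00865902 ≈ 0.0087 m^2

0.0087 m^2


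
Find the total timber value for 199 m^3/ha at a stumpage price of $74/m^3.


Value = 199 * 74 = $14726/ha

$14726/ha


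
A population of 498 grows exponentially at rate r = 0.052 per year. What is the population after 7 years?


r*t = 0.052 * 7 = 0.364
exp(0.364) = 1.43907
N = 498 * 1.43907 = 716.657 ≈ 717

717


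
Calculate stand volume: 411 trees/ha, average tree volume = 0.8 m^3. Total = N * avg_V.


V_stand = 411 * 0.8 = 328.8 m^3/ha

328.8 m^3/ha


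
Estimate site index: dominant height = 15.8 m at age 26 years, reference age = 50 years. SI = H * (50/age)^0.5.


50/26 = 1.92308
(1.92308)^0.5 = 1.38675
SI = 15.8 * 1.38675 = 21.9107 ≈ 21.9 m

21.9 m


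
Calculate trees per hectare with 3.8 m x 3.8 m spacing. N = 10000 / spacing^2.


N = 10000 / 3.8^2 = 10000 / 14.44 = 692.521 ≈ 693 trees/ha

693 trees/ha


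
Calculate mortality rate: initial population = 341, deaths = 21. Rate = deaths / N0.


Mortality rate = 21 / 341 = 0.061584 ≈ 0.0616

0.0616


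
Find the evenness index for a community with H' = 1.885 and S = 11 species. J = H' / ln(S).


ln(11) = 2.39790
J = H' / ln(S) = 1.885 / 2.39790 = 0.786105 ≈ 0.7861

0.7861


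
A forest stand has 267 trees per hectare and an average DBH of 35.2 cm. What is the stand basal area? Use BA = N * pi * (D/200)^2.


(D/200)^2 = (35.2/200)^2 = 0.176^2 = 0.030976
Individual BA = 3.141593 * 0.030976 = 0.0973140 m^2
Stand BA = 267 * 0.0973140 = 25.9828 ≈ 25.98 m^2/ha

25.98 m^2/ha


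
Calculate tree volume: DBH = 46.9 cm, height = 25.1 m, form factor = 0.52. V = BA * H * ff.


(D/200)^2 = (46.9/200)^2 = 0.2345^2 = 0.05499025
BA = 3.141593 * 0.05499025 = 0.172757 m^2
V = 0.172757 * 25.1 * 0.52 = 2.25482 ≈ 2.255 m^3

2.255 m^3


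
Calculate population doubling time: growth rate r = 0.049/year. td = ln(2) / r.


td = ln(2) / 0.049 = 0.693147 / 0.049 = 14.1459 ≈ 14.1 years

14.1 years


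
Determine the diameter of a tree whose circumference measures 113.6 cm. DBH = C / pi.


DBH = C / pi = 113.6 / 3.141593 = 36.1600 ≈ 36.16 cm

36.16 cm


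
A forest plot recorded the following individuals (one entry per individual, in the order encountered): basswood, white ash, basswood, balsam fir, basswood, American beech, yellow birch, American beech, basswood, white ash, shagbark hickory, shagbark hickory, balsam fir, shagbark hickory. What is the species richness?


Total individuals logged = 14
Distinct species (count of individuals): basswood (4), white ash (2), balsam fir (2), American beech (2), yellow birch (1), shagbark hickory (3)
Species richness = number of distinct species = 6

6


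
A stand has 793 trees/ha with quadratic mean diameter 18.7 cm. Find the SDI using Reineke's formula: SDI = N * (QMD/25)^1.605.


QMD/25 = 18.7/25 = 0.748
(0.748)^1.605 = exp(1.605 * ln(0.748)) = exp(1.605 * (-0.290352)) = exp(-0.466015) = 0.627498
SDI = 793 * 0.627498 = 497.606 ≈ 498

498


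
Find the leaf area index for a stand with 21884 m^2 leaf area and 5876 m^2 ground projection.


LAI = 21884 / 5876 = 3.7243 ≈ 3.72

3.72


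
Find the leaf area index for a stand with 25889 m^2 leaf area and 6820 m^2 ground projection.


LAI = 25889 / 6820 = 3.7960 ≈ 3.80

3.80


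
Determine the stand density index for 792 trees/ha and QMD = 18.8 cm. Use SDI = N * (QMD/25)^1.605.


QMD/25 = 18.8/25 = 0.752
(0.752)^1.605 = exp(1.605 * ln(0.752)) = exp(1.605 * (-0.285019)) = exp(-0.457455) = 0.632892
SDI = 792 * 0.632892 = 501.250 ≈ 501

501


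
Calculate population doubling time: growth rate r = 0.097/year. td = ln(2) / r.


td = ln(2) / 0.097 = 0.693147 / 0.097 = 7.14585 ≈ 7.1 years

7.1 years


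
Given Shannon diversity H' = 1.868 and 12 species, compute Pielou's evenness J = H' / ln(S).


ln(12) = 2.48491
J = H' / ln(S) = 1.868 / 2.48491 = 0.751737 ≈ 0.7517

0.7517


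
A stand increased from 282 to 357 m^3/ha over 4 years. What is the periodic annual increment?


PAI = (V2 - V1) / period = (357 - 282) / 4 = 75 / 4 = 18.75 m^3/ha/yr

18.75 m^3/ha/yr


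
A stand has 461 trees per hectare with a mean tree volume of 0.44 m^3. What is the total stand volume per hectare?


V_stand = 461 * 0.44 = 202.84 ≈ 202.8 m^3/ha

202.8 m^3/ha


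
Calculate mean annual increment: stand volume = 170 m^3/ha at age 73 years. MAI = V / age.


MAI = 170 / 73 = 2.3288 ≈ 2.33 m^3/ha/yr

2.33 m^3/ha/yr


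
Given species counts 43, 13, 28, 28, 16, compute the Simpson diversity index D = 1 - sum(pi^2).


Total N = 43 + 13 + 28 + 28 + 16 = 128
Per-species terms:
  p = 43/128 = 0.335938; p^2 = 0.335938^2 = 0.112854
  p = 13/128 = 0.101563; p^2 = 0.101563^2 = 0.010315
  p = 28/128 = 0.218750; p^2 = 0.218750^2 = 0.047852
  p = 28/128 = 0.218750; p^2 = 0.218750^2 = 0.047852
  p = 16/128 = 0.125000; p^2 = 0.125000^2 = 0.015625
sum(p^2) = 0.112854 + 0.010315 + 0.047852 + 0.047852 + 0.015625 = 0.234498
D = 1 - 0.234498 = 0.765502 ≈ 0.7655

0.7655


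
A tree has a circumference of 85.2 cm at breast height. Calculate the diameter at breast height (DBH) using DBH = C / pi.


DBH = C / pi = 85.2 / 3.141593 = 27.1200 ≈ 27.12 cm

27.12 cm


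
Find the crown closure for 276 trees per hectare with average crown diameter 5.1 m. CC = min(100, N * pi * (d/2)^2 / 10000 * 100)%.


(d/2)^2 = (5.1/2)^2 = 2.55^2 = 6.5025
Crown area = 3.141593 * 6.5025 = 20.4282 m^2
N * area / 10000 * 100 = 276 * 20.4282 / 10000 * 100 = 56.3818
CC = min(100, 56.3818) = 56.3818 ≈ 56.4%

56.4%


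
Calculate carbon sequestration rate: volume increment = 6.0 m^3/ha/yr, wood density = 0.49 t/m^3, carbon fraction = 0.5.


C = 6.0 * 0.49 * 0.5 = 1.47 t C/ha/yr

1.47 t C/ha/yr


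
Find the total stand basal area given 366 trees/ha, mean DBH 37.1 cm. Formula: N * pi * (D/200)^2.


(D/200)^2 = (37.1/200)^2 = 0.1855^2 = 0.03441025
Individual BA = 3.141593 * 0.03441025 = 0.108103 m^2
Stand BA = 366 * 0.108103 = 39.5657 ≈ 39.57 m^2/ha

39.57 m^2/ha


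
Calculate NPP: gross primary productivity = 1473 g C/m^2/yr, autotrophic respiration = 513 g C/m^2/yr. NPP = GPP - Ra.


NPP = GPP - Ra = 1473 - 513 = 960 g C/m^2/yr

960 g C/m^2/yr


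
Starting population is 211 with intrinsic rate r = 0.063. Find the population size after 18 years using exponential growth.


r*t = 0.063 * 18 = 1.134
exp(1.134) = 3.10806
N = 211 * 3.10806 = 655.801 ≈ 656

656


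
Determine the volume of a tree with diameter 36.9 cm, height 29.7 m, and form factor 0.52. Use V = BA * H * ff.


(D/200)^2 = (36.9/200)^2 = 0.1845^2 = 0.03404025
BA = 3.141593 * 0.03404025 = 0.106941 m^2
V = 0.106941 * 29.7 * 0.52 = 1.65160 ≈ 1.652 m^3

1.652 m^3


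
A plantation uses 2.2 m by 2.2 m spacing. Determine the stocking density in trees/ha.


N = 10000 / 2.2^2 = 10000 / 4.84 = 2066.12 ≈ 2066 trees/ha

2066 trees/ha


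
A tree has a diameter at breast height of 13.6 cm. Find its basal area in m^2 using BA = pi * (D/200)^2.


D/200 = 13.6/200 = 0.068 m
(D/200)^2 = 0.068^2 = 0.004624
BA = 3.141593 * 0.004624 = 0.0145267 ≈ 0.0145 m^2

0.0145 m^2


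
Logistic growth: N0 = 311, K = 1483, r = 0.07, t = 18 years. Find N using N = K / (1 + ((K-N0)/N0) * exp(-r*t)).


(K - N0)/N0 = (1483 - 311)/311 = 1172/311 = 3.76849
r*t = 0.07 * 18 = 1.26; exp(-1.26) = 0.283654
3.76849 * 0.283654 = 1.06895
1 + 1.06895 = 2.06895
N = 1483 / 2.06895 = 716.789 ≈ 717

717


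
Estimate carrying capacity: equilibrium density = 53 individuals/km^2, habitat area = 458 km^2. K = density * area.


K = 53 * 458 = 24274 individuals

24274 individuals


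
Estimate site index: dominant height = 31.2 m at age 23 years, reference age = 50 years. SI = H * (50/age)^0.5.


50/23 = 2.17391
(2.17391)^0.5 = 1.47442
SI = 31.2 * 1.47442 = 46.0019 ≈ 46.0 m

46.0 m


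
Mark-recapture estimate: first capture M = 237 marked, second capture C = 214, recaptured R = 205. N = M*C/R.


N = M * C / R = 237 * 214 / 205 = 50718 / 205 = 247.40 ≈ 247

247 individuals


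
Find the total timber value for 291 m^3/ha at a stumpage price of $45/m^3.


Value = 291 * 45 = $13095/ha

$13095/ha


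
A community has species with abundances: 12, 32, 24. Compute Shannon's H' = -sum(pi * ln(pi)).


Total N = 12 + 32 + 24 = 68
Per-species terms:
  p = 12/68 = 0.176471; ln(p) = -1.734599; p*ln(p) = 0.176471 * (-1.734599) = -0.306106
  p = 32/68 = 0.470588; ln(p) = -0.753772; p*ln(p) = 0.470588 * (-0.753772) = -0.354716
  p = 24/68 = 0.352941; ln(p) = -1.041454; p*ln(p) = 0.352941 * (-1.041454) = -0.367572
sum(p*ln(p)) = (-0.306106) + (-0.354716) + (-0.367572) = -1.028394
H' = -(-1.028394) = 1.028394 ≈ 1.0284

1.0284


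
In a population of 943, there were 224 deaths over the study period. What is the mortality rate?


Mortality rate = 224 / 943 = 0.237540 ≈ 0.2375

0.2375


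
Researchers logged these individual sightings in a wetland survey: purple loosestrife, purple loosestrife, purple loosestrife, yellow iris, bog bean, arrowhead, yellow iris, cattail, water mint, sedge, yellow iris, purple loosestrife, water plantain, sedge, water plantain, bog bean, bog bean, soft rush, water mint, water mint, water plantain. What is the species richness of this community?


Total individuals logged = 21
Distinct species (count of individuals): purple loosestrife (4), yellow iris (3), bog bean (3), arrowhead (1), cattail (1), water mint (3), sedge (2), water plantain (3), soft rush (1)
Species richness = number of distinct species = 9

9


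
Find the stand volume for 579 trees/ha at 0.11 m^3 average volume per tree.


V_stand = 579 * 0.11 = 63.69 ≈ 63.7 m^3/ha

63.7 m^3/ha


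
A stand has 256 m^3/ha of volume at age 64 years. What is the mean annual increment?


MAI = 256 / 64 = 4.00 m^3/ha/yr

4.00 m^3/ha/yr


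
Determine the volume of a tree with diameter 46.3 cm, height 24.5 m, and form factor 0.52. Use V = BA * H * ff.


(D/200)^2 = (46.3/200)^2 = 0.2315^2 = 0.05359225
BA = 3.141593 * 0.05359225 = 0.168365 m^2
V = 0.168365 * 24.5 * 0.52 = 2.14497 ≈ 2.145 m^3

2.145 m^3


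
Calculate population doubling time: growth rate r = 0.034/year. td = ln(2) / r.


td = ln(2) / 0.034 = 0.693147 / 0.034 = 20.3867 ≈ 20.4 years

20.4 years


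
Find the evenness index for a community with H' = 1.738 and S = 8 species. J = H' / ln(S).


ln(8) = 2.07944
J = H' / ln(S) = 1.738 / 2.07944 = 0.835802 ≈ 0.8358

0.8358


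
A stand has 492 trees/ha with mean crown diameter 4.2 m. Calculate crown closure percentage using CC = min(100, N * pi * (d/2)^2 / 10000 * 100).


(d/2)^2 = (4.2/2)^2 = 2.1^2 = 4.41
Crown area = 3.141593 * 4.41 = 13.8544 m^2
N * area / 10000 * 100 = 492 * 13.8544 / 10000 * 100 = 68.1636
CC = min(100, 68.1636) = 68.1636 ≈ 68.2%

68.2%


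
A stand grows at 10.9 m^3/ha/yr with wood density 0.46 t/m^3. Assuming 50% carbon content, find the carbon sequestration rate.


C = 10.9 * 0.46 * 0.5 = 2.507 ≈ 2.51 t C/ha/yr

2.51 t C/ha/yr


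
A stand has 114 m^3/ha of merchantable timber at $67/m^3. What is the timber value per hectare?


Value = 114 * 67 = $7638/ha

$7638/ha


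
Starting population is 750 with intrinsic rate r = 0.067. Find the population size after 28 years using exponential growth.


r*t = 0.067 * 28 = 1.876
exp(1.876) = 6.52734
N = 750 * 6.52734 = 4895.51 ≈ 4896

4896


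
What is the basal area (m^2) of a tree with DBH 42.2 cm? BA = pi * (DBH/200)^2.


D/200 = 42.2/200 = 0.211 m
(D/200)^2 = 0.211^2 = 0.044521
BA = 3.141593 * 0.044521 = 0.139867 ≈ 0.1399 m^2

0.1399 m^2


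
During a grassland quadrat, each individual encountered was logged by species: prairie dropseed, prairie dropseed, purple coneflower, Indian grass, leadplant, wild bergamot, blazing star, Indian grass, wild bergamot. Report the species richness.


Total individuals logged = 9
Distinct species (count of individuals): prairie dropseed (2), purple coneflower (1), Indian grass (2), leadplant (1), wild bergamot (2), blazing star (1)
Species richness = number of distinct species = 6

6


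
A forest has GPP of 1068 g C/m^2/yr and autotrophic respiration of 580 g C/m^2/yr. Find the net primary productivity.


NPP = GPP - Ra = 1068 - 580 = 488 g C/m^2/yr

488 g C/m^2/yr


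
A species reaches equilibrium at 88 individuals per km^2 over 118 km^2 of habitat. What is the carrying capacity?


K = 88 * 118 = 10384 individuals

10384 individuals


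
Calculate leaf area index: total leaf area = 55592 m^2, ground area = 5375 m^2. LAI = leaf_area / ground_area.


LAI = 55592 / 5375 = 10.3427 ≈ 10.34

10.34


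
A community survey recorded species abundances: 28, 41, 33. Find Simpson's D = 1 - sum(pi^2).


Total N = 28 + 41 + 33 = 102
Per-species terms:
  p = 28/102 = 0.274510; p^2 = 0.274510^2 = 0.075356
  p = 41/102 = 0.401961; p^2 = 0.401961^2 = 0.161573
  p = 33/102 = 0.323529; p^2 = 0.323529^2 = 0.104671
sum(p^2) = 0.075356 + 0.161573 + 0.104671 = 0.341600
D = 1 - 0.341600 = 0.658400 ≈ 0.6584

0.6584


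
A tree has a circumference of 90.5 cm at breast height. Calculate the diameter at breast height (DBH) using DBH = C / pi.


DBH = C / pi = 90.5 / 3.141593 = 28.8070 ≈ 28.81 cm

28.81 cm


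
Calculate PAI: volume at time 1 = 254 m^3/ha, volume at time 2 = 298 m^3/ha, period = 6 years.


PAI = (V2 - V1) / period = (298 - 254) / 6 = 44 / 6 = 7.3333 ≈ 7.33 m^3/ha/yr

7.33 m^3/ha/yr


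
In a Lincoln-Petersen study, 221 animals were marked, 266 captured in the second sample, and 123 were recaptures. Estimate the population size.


N = M * C / R = 221 * 266 / 123 = 58786 / 123 = 477.93 ≈ 478

478 individuals


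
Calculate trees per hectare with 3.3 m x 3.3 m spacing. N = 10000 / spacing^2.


N = 10000 / 3.3^2 = 10000 / 10.89 = 918.274 ≈ 918 trees/ha

918 trees/ha


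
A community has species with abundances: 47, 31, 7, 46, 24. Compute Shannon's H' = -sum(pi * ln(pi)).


Total N = 47 + 31 + 7 + 46 + 24 = 155
Per-species terms:
  p = 47/155 = 0.303226; ln(p) = -1.193277; p*ln(p) = 0.303226 * (-1.193277) = -0.361833
  p = 31/155 = 0.200000; ln(p) = -1.609438; p*ln(p) = 0.200000 * (-1.609438) = -0.321888
  p = 7/155 = 0.045161; ln(p) = -3.097521; p*ln(p) = 0.045161 * (-3.097521) = -0.139887
  p = 46/155 = 0.296774; ln(p) = -1.214784; p*ln(p) = 0.296774 * (-1.214784) = -0.360516
  p = 24/155 = 0.154839; ln(p) = -1.865369; p*ln(p) = 0.154839 * (-1.865369) = -0.288832
sum(p*ln(p)) = (-0.361833) + (-0.321888) + (-0.139887) + (-0.360516) + (-0.288832) = -1.472956
H' = -(-1.472956) = 1.472956 ≈ 1.4730

1.4730


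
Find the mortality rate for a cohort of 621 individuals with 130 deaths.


Mortality rate = 130 / 621 = 0.209340 ≈ 0.2093

0.2093


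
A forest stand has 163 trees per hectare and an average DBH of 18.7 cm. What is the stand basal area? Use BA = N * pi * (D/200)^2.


(D/200)^2 = (18.7/200)^2 = 0.0935^2 = 0.00874225
Individual BA = 3.141593 * 0.00874225 = 0.0274646 m^2
Stand BA = 163 * 0.0274646 = 4.47673 ≈ 4.48 m^2/ha

4.48 m^2/ha


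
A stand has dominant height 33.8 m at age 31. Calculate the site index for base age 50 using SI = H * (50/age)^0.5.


50/31 = 1.61290
(1.61290)^0.5 = 1.27000
SI = 33.8 * 1.27000 = 42.9260 ≈ 42.9 m

42.9 m


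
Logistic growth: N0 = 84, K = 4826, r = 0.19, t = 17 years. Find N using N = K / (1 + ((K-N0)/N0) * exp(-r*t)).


(K - N0)/N0 = (4826 - 84)/84 = 4742/84 = 56.4524
r*t = 0.19 * 17 = 3.23; exp(-3.23) = 0.0395575
56.4524 * 0.0395575 = 2.23312
1 + 2.23312 = 3.23312
N = 4826 / 3.23312 = 1492.68 ≈ 1493

1493


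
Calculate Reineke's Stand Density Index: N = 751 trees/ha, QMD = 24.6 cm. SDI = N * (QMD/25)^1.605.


QMD/25 = 24.6/25 = 0.984
(0.984)^1.605 = exp(1.605 * ln(0.984)) = exp(1.605 * (-0.0161294)) = exp(-0.0258877) = 0.974445
SDI = 751 * 0.974445 = 731.808 ≈ 732

732


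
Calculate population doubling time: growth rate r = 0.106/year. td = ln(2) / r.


td = ln(2) / 0.106 = 0.693147 / 0.106 = 6.53912 ≈ 6.5 years

6.5 years


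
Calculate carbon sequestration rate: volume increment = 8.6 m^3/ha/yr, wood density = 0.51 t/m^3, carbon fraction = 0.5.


C = 8.6 * 0.51 * 0.5 = 2.193 ≈ 2.19 t C/ha/yr

2.19 t C/ha/yr


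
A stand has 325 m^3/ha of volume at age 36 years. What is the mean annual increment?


MAI = 325 / 36 = 9.0278 ≈ 9.03 m^3/ha/yr

9.03 m^3/ha/yr


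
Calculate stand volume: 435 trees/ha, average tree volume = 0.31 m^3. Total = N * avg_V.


V_stand = 435 * 0.31 = 134.85 ≈ 134.9 m^3/ha

134.9 m^3/ha


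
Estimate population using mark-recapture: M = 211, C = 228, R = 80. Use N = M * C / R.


N = M * C / R = 211 * 228 / 80 = 48108 / 80 = 601.35 ≈ 601

601 individuals


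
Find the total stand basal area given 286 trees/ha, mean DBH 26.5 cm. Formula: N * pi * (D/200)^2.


(D/200)^2 = (26.5/200)^2 = 0.1325^2 = 0.01755625
Individual BA = 3.141593 * 0.01755625 = 0.0551546 m^2
Stand BA = 286 * 0.0551546 = 15.7742 ≈ 15.77 m^2/ha

15.77 m^2/ha


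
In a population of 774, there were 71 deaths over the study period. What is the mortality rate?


Mortality rate = 71 / 774 = 0.091731 ≈ 0.0917

0.0917


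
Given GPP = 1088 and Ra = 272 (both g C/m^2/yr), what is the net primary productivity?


NPP = GPP - Ra = 1088 - 272 = 816 g C/m^2/yr

816 g C/m^2/yr


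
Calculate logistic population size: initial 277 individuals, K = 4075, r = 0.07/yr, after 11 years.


(K - N0)/N0 = (4075 - 277)/277 = 3798/277 = 13.7112
r*t = 0.07 * 11 = 0.77; exp(-0.77) = 0.463013
13.7112 * 0.463013 = 6.34846
1 + 6.34846 = 7.34846
N = 4075 / 7.34846 = 554.538 ≈ 555

555


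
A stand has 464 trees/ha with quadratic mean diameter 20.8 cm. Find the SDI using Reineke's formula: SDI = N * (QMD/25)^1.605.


QMD/25 = 20.8/25 = 0.832
(0.832)^1.605 = exp(1.605 * ln(0.832)) = exp(1.605 * (-0.183923)) = exp(-0.295196) = 0.744386
SDI = 464 * 0.744386 = 345.395 ≈ 345

345
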